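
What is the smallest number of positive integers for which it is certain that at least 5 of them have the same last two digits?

There are 100 possible two-digit endings acting as pigeonholes.
With 100 × 4 = 400 positive integers we could place exactly 4 in each, with no class reaching 5.
One more forces some class to hold 5, so 400 + 1 = 401.

401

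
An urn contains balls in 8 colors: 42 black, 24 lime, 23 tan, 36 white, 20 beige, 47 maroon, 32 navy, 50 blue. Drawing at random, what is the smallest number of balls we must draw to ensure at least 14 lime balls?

264

The worst case draws every non-lime ball first: 42 + 23 + 36 + 20 + 47 + 32 + 50 = 250.
The next 14 draws are then forced to be lime, giving 250 + 14 = 264.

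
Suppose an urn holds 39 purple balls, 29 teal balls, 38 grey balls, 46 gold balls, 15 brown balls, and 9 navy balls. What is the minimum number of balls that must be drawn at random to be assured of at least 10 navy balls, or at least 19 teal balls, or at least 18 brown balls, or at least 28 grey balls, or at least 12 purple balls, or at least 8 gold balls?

88

The worst case stops just short of every target: 11 purple, 18 teal, 27 grey, 7 gold, all 15 brown, 9 navy — 11 + 18 + 27 + 7 + 15 + 9 = 87 balls.
One more ball must push some color to its target, so 87 + 1 = 88.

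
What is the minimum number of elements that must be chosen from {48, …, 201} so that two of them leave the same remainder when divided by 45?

Group the integers by remainder mod 45; there are 45 residue classes, each nonempty in this range.
Choosing one from each class (45 integers) avoids any shared remainder.
One more choice must repeat a class, so two differ by a multiple of 45. Hence 45 + 1 = 46.

46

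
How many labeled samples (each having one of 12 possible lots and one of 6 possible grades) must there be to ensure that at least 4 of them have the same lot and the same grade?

217

There are 12 × 6 = 72 (lot, grade) combinations acting as pigeonholes.
With 72 × 3 = 216 labeled samples we could place exactly 3 in each, with no (lot, grade) pair reaching 4.
One more forces some (lot, grade) pair to hold 4, so 216 + 1 = 217.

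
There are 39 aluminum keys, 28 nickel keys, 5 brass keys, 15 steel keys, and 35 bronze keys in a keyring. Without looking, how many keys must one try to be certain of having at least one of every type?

The hardest type to obtain is brass: we could draw every other key first — 122 − 5 = 117 keys — without a single brass one.
The next draw must be brass, so 117 + 1 = 118.

118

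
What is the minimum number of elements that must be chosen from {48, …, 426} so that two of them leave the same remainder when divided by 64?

Use the pigeonhole principle on residue classes: group the integers by remainder mod 64; there are 64 residue classes, each nonempty in this range.
Choosing one from each class (64 integers) avoids any shared remainder.
One more choice must repeat a class, so two differ by a multiple of 64. Hence 64 + 1 = 65.

65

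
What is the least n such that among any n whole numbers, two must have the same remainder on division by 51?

52

Two integers differ by a multiple of 51 exactly when they share a remainder mod 51.
There are 51 residue classes mod 51, so 51 integers can all lie in distinct classes.
One more integer must repeat a residue, giving a difference divisible by 51. So n = 51 + 1 = 52.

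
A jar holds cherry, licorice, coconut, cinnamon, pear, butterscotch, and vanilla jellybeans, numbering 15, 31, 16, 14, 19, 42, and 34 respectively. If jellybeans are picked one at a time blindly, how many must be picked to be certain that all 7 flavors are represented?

The hardest flavor to obtain is cinnamon: we could draw every other jellybean first — 171 − 14 = 157 jellybeans — without a single cinnamon one.
The next draw must be cinnamon, so 157 + 1 = 158.

158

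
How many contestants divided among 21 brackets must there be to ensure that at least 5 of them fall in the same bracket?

There are 21 brackets acting as pigeonholes.
With 21 × 4 = 84 contestants we could place exactly 4 in each, with no class reaching 5.
One more forces some class to hold 5, so 84 + 1 = 85.

85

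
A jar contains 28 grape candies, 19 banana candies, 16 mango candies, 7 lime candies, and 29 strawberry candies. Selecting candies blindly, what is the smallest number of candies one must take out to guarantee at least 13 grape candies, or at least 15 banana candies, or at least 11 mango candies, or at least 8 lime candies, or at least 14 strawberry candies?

Each of the 5 flavors has its own threshold; avoid all of them simultaneously.
The worst case stops just short of every target: 12 grape, 14 banana, 10 mango, 7 lime, 13 strawberry — 12 + 14 + 10 + 7 + 13 = 56 candies.
One more candy must push some flavor to its target, so 56 + 1 = 57.

57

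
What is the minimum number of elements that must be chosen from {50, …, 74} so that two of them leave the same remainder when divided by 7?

8

Group the integers by remainder mod 7; there are 7 residue classes, each nonempty in this range.
Choosing one from each class (7 integers) avoids any shared remainder.
One more choice must repeat a class, so two differ by a multiple of 7. Hence 7 + 1 = 8.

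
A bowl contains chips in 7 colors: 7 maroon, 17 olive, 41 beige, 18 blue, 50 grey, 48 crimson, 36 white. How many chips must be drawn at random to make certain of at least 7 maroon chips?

The worst case draws every non-maroon chip first: 17 + 41 + 18 + 50 + 48 + 36 = 210.
The next 7 draws are then forced to be maroon, giving 210 + 7 = 217.

217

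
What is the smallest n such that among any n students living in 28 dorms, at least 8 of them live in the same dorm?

197

There are 28 dorms acting as pigeonholes.
With 28 × 7 = 196 students we could place exactly 7 in each, with no class reaching 8.
One more forces some class to hold 8, so 196 + 1 = 197.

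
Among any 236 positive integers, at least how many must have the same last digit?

24

There are 10 possible last digits, which serve as the pigeonholes.
If each of the 10 possible last digits held at most 23, the total would be at most 10 × 23 = 230 < 236, a contradiction.
So at least one holds ⌈236/10⌉ = 24.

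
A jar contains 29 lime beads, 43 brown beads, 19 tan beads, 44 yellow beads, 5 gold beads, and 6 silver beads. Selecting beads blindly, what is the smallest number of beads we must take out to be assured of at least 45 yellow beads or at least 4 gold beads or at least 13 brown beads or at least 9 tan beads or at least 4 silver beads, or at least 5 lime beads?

75

Each of the 6 colors has its own threshold; avoid all of them simultaneously.
The worst case stops just short of every target: 4 lime, 12 brown, 8 tan, 44 yellow, 3 gold, 3 silver — 4 + 12 + 8 + 44 + 3 + 3 = 74 beads.
One more bead must push some color to its target, so 74 + 1 = 75.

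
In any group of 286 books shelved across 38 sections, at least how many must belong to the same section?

If each of the 38 sections held at most 7, the total would be at most 38 × 7 = 266 < 286, a contradiction.
So at least one holds ⌈286/38⌉ = 8.

8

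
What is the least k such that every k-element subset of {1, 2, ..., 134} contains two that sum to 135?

68

Partition {1, …, 134} into 67 pairs: {1,134}, {2,133}, …, {67,68}.
Choosing 67 integers — say the integers 1 through 67 — takes one from each pair and avoids the property.
Choosing 68 forces two into the same pair by pigeonhole, and those sum to 135. So 68.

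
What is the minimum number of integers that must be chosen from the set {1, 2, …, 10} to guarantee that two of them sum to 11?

6

Partition {1, …, 10} into 5 pairs: {1,10}, {2,9}, …, {5,6}.
Choosing 5 integers — say the integers 1 through 5 — takes one from each pair and avoids the property.
Choosing 6 forces two into the same pair by pigeonhole, and those sum to 11. So 6.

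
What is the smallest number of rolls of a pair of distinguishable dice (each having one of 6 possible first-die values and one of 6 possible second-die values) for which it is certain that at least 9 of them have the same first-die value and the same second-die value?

289

There are 6 × 6 = 36 (first-die value, second-die value) combinations acting as pigeonholes.
With 36 × 8 = 288 rolls of a pair of distinguishable dice we could place exactly 8 in each, with no (first-die value, second-die value) pair reaching 9.
One more forces some (first-die value, second-die value) pair to hold 9, so 288 + 1 = 289.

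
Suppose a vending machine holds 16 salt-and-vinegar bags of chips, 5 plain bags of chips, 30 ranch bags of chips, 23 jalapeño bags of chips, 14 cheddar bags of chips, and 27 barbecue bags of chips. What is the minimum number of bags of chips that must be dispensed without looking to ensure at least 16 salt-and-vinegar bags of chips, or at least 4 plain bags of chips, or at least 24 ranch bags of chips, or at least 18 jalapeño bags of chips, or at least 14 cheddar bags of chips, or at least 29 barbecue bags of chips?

99

The worst case stops just short of every target: 15 salt-and-vinegar, 3 plain, 23 ranch, 17 jalapeño, 13 cheddar, all 27 barbecue — 15 + 3 + 23 + 17 + 13 + 27 = 98 bags of chips.
One more bag of chips must push some flavor to its target, so 98 + 1 = 99.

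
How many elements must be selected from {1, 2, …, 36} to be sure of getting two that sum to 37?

Partition {1, …, 36} into 18 pairs: {1,36}, {2,35}, …, {18,19}.
Choosing 18 integers — say the integers 1 through 18 — takes one from each pair and avoids the property.
Choosing 19 forces two into the same pair by pigeonhole, and those sum to 37. So 19.

19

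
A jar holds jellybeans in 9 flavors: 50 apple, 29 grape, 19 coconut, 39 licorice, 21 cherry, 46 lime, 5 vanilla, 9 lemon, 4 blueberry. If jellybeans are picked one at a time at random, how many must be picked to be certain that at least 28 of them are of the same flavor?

167

In the worst case we take at most 27 of each flavor, but all 19 coconut, all 21 cherry, all 5 vanilla, all 9 lemon, and all 4 blueberry (fewer than 27), giving 27 + 27 + 19 + 27 + 21 + 27 + 5 + 9 + 4 = 166.
One more jellybean then forces some flavor to 28, so 166 + 1 = 167.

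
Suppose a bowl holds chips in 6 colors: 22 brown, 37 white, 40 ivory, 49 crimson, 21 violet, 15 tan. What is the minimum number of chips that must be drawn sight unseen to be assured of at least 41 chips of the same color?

In the worst case we take at most 40 of each color, but all 22 brown, all 37 white, all 21 violet, and all 15 tan (fewer than 40), giving 22 + 37 + 40 + 40 + 21 + 15 = 175.
One more chip then forces some color to 41, so 175 + 1 = 176.

176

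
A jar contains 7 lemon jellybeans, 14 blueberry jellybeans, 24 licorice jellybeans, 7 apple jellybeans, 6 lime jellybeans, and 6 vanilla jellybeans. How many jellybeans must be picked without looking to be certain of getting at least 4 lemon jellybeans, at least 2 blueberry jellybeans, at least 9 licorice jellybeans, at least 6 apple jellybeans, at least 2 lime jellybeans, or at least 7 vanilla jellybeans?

25

The worst case stops just short of every target: 3 lemon, 1 blueberry, 8 licorice, 5 apple, 1 lime, 6 vanilla — 3 + 1 + 8 + 5 + 1 + 6 = 24 jellybeans.
One more jellybean must push some flavor to its target, so 24 + 1 = 25.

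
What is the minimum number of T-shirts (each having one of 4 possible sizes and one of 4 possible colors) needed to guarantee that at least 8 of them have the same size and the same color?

There are 4 × 4 = 16 (size, color) combinations acting as pigeonholes.
With 16 × 7 = 112 T-shirts we could place exactly 7 in each, with no (size, color) pair reaching 8.
One more forces some (size, color) pair to hold 8, so 112 + 1 = 113.

113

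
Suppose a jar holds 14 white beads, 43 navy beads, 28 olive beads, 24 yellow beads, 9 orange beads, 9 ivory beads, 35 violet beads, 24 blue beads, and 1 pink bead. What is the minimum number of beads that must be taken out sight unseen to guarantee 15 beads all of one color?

104

In the worst case we take at most 14 of each color, but all 9 orange, all 9 ivory, and all 1 pink (fewer than 14), giving 14 + 14 + 14 + 14 + 9 + 9 + 14 + 14 + 1 = 103.
One more bead then forces some color to 15, so 103 + 1 = 104.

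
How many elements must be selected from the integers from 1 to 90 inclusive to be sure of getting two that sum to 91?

Partition {1, …, 90} into 45 pairs: {1,90}, {2,89}, …, {45,46}.
Choosing 45 integers — say the integers 1 through 45 — takes one from each pair and avoids the property.
Choosing 46 forces two into the same pair by pigeonhole, and those sum to 91. So 46.

46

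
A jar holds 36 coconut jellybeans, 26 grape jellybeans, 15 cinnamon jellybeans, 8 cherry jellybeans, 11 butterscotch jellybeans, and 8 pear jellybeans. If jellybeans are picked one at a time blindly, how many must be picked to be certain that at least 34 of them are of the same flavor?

102

In the worst case we take at most 33 of each flavor, but all 26 grape, all 15 cinnamon, all 8 cherry, all 11 butterscotch, and all 8 pear (fewer than 33), giving 33 + 26 + 15 + 8 + 11 + 8 = 101.
One more jellybean then forces some flavor to 34, so 101 + 1 = 102.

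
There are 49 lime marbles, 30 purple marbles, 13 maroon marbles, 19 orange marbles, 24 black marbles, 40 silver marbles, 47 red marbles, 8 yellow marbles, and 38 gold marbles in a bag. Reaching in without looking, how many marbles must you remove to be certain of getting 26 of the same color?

190

In the worst case we take at most 25 of each color, but all 13 maroon, all 19 orange, all 24 black, and all 8 yellow (fewer than 25), giving 25 + 25 + 13 + 19 + 24 + 25 + 25 + 8 + 25 = 189.
One more marble then forces some color to 26, so 189 + 1 = 190.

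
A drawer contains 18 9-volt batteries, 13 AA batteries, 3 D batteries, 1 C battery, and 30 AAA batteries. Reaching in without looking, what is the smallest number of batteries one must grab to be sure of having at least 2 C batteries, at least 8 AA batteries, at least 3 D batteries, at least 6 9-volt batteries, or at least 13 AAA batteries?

The worst case stops just short of every target: 5 9-volt, 7 AA, 2 D, 1 C, 12 AAA — 5 + 7 + 2 + 1 + 12 = 27 batteries.
One more battery must push some type to its target, so 27 + 1 = 28.

28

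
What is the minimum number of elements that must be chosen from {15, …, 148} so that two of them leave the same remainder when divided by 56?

Group the integers by remainder mod 56; there are 56 residue classes, each nonempty in this range.
Choosing one from each class (56 integers) avoids any shared remainder.
One more choice must repeat a class, so two differ by a multiple of 56. Hence 56 + 1 = 57.

57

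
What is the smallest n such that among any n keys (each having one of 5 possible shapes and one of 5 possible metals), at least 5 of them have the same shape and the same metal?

101

There are 5 × 5 = 25 (shape, metal) combinations acting as pigeonholes.
With 25 × 4 = 100 keys we could place exactly 4 in each, with no (shape, metal) pair reaching 5.
One more forces some (shape, metal) pair to hold 5, so 100 + 1 = 101.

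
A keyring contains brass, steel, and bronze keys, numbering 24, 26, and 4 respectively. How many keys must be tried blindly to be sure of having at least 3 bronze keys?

To avoid bronze keys as long as possible, exhaust the other 2 types first.
The worst case draws every non-bronze key first: 24 + 26 = 50.
The next 3 draws are then forced to be bronze, giving 50 + 3 = 53.

53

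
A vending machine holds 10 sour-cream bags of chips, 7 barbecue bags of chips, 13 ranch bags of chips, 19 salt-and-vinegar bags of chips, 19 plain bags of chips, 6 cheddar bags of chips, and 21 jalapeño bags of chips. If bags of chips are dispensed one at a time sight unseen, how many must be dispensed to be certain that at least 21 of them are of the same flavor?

In the worst case we take at most 20 of each flavor, but all 10 sour-cream, all 7 barbecue, all 13 ranch, all 19 salt-and-vinegar, all 19 plain, and all 6 cheddar (fewer than 20), giving 10 + 7 + 13 + 19 + 19 + 6 + 20 = 94.
One more bag of chips then forces some flavor to 21, so 94 + 1 = 95.

95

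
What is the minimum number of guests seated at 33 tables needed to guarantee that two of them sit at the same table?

There are 33 tables acting as pigeonholes.
With 33 guests we could place one in each, avoiding any repeat.
One more forces some class to hold 2, so 33 + 1 = 34.

34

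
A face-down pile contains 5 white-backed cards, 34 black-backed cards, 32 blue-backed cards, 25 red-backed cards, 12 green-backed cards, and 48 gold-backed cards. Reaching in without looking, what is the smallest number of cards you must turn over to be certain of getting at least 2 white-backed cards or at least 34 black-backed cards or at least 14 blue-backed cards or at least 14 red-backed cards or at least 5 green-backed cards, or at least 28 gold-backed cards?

92

The worst case stops just short of every target: 1 white-backed, 33 black-backed, 13 blue-backed, 13 red-backed, 4 green-backed, 27 gold-backed — 1 + 33 + 13 + 13 + 4 + 27 = 91 cards.
One more card must push some back color to its target, so 91 + 1 = 92.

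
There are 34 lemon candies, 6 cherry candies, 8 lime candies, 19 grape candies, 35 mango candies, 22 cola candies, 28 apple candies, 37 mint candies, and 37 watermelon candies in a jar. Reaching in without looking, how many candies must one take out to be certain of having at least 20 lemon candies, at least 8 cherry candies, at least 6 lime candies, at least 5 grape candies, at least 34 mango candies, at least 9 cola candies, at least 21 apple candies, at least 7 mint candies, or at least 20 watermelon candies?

Each of the 9 flavors has its own threshold; avoid all of them simultaneously.
The worst case stops just short of every target: 19 lemon, all 6 cherry, 5 lime, 4 grape, 33 mango, 8 cola, 20 apple, 6 mint, 19 watermelon — 19 + 6 + 5 + 4 + 33 + 8 + 20 + 6 + 19 = 120 candies.
One more candy must push some flavor to its target, so 120 + 1 = 121.

121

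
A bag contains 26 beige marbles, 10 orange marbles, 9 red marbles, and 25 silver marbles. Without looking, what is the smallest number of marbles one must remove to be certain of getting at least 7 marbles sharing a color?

25

The worst case takes 6 marbles of each color without reaching 7 of any: 4 × 6 = 24.
The next marble must bring some color to 7, so 24 + 1 = 25.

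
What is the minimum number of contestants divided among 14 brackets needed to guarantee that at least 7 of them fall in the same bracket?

There are 14 brackets acting as pigeonholes.
With 14 × 6 = 84 contestants we could place exactly 6 in each, with no class reaching 7.
One more forces some class to hold 7, so 84 + 1 = 85.

85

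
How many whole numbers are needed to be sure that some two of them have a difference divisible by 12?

Two integers differ by a multiple of 12 exactly when they share a remainder mod 12.
There are 12 residue classes mod 12, so 12 integers can all lie in distinct classes.
One more integer must repeat a residue, giving a difference divisible by 12. So n = 12 + 1 = 13.

13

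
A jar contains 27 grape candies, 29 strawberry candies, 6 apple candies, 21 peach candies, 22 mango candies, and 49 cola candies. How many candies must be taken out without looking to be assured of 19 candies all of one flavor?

In the worst case we take at most 18 of each flavor, but all 6 apple (fewer than 18), giving 18 + 18 + 6 + 18 + 18 + 18 = 96.
One more candy then forces some flavor to 19, so 96 + 1 = 97.

97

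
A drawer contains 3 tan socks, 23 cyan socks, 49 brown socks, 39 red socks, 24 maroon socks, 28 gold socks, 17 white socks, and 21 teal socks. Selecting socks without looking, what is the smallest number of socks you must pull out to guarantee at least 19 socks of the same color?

In the worst case we take at most 18 of each color, but all 3 tan and all 17 white (fewer than 18), giving 3 + 18 + 18 + 18 + 18 + 18 + 17 + 18 = 128.
One more sock then forces some color to 19, so 128 + 1 = 129.

129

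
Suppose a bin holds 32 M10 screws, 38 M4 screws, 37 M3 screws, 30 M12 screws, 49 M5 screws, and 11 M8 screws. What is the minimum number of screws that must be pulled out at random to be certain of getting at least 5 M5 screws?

The worst case draws every non-M5 screw first: 32 + 38 + 37 + 30 + 11 = 148.
The next 5 draws are then forced to be M5, giving 148 + 5 = 153.

153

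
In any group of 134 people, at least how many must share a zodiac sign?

12

There are 12 zodiac signs, which serve as the pigeonholes.
If each of the 12 zodiac signs held at most 11, the total would be at most 12 × 11 = 132 < 134, a contradiction.
So at least one holds ⌈134/12⌉ = 12.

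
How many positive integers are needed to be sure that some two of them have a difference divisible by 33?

Use the pigeonhole principle on residue classes: two integers differ by a multiple of 33 exactly when they share a remainder mod 33.
There are 33 residue classes mod 33, so 33 integers can all lie in distinct classes.
One more integer must repeat a residue, giving a difference divisible by 33. So n = 33 + 1 = 34.

34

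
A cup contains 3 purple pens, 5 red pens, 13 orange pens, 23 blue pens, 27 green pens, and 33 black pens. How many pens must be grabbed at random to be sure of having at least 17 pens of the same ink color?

In the worst case we take at most 16 of each ink color, but all 3 purple, all 5 red, and all 13 orange (fewer than 16), giving 3 + 5 + 13 + 16 + 16 + 16 = 69.
One more pen then forces some ink color to 17, so 69 + 1 = 70.

70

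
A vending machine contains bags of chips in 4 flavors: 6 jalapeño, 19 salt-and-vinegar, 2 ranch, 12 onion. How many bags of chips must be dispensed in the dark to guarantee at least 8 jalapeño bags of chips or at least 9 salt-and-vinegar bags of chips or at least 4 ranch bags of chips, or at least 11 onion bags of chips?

27

Each of the 4 flavors has its own threshold; avoid all of them simultaneously.
The worst case stops just short of every target: all 6 jalapeño, 8 salt-and-vinegar, all 2 ranch, 10 onion — 6 + 8 + 2 + 10 = 26 bags of chips.
One more bag of chips must push some flavor to its target, so 26 + 1 = 27.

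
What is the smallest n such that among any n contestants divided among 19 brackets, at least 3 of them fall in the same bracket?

There are 19 brackets acting as pigeonholes.
With 19 × 2 = 38 contestants we could place exactly 2 in each, with no class reaching 3.
One more forces some class to hold 3, so 38 + 1 = 39.

39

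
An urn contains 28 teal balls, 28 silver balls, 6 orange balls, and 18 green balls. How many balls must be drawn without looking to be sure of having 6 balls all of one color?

The worst case takes 5 balls of each color without reaching 6 of any: 4 × 5 = 20.
The next ball must bring some color to 6, so 20 + 1 = 21.

21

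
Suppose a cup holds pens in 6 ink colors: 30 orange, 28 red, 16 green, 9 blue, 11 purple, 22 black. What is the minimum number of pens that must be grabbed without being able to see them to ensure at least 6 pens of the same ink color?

The worst case takes 5 pens of each ink color without reaching 6 of any: 6 × 5 = 30.
The next pen must bring some ink color to 6, so 30 + 1 = 31.

31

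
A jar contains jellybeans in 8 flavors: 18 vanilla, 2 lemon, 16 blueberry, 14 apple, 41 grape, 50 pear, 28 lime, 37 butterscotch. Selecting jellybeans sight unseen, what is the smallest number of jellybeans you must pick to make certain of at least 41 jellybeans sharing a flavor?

Treat the 8 flavors as pigeonholes.
In the worst case we take at most 40 of each flavor, but all 18 vanilla, all 2 lemon, all 16 blueberry, all 14 apple, all 28 lime, and all 37 butterscotch (fewer than 40), giving 18 + 2 + 16 + 14 + 40 + 40 + 28 + 37 = 195.
One more jellybean then forces some flavor to 41, so 195 + 1 = 196.

196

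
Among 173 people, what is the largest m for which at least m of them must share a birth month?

The 173 people fall into 12 months of the year.
If each of the 12 months of the year held at most 14, the total would be at most 12 × 14 = 168 < 173, a contradiction.
So at least one holds ⌈173/12⌉ = 15.

15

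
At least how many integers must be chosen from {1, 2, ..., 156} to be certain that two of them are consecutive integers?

Partition {1, …, 156} into 78 pairs: {1,2}, {3,4}, …, {155,156}.
Choosing 78 integers — say the 78 even numbers 2, 4, …, 156 — takes one from each pair and avoids the property.
Choosing 79 forces two into the same pair by pigeonhole, and those are consecutive. So 79.

79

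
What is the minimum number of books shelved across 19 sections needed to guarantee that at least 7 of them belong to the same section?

115

There are 19 sections acting as pigeonholes.
With 19 × 6 = 114 books we could place exactly 6 in each, with no class reaching 7.
One more forces some class to hold 7, so 114 + 1 = 115.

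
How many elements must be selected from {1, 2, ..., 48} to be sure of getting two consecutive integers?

Partition {1, …, 48} into 24 pairs: {1,2}, {3,4}, …, {47,48}.
Choosing 24 integers — say the 24 even numbers 2, 4, …, 48 — takes one from each pair and avoids the property.
Choosing 25 forces two into the same pair by pigeonhole, and those are consecutive. So 25.

25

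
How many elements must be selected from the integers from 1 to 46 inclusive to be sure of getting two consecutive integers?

Partition {1, …, 46} into 23 pairs: {1,2}, {3,4}, …, {45,46}.
Choosing 23 integers — say the 23 even numbers 2, 4, …, 46 — takes one from each pair and avoids the property.
Choosing 24 forces two into the same pair by pigeonhole, and those are consecutive. So 24.

24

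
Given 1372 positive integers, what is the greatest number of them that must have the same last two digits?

14

There are 100 possible two-digit endings, which serve as the pigeonholes.
If each of the 100 possible two-digit endings held at most 13, the total would be at most 100 × 13 = 1300 < 1372, a contradiction.
So at least one holds ⌈1372/100⌉ = 14.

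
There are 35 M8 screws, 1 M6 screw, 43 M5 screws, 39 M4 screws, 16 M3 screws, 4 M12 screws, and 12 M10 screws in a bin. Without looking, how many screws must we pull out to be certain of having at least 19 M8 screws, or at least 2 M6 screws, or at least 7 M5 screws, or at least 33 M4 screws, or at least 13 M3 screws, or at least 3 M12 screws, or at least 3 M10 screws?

74

The worst case stops just short of every target: 18 M8, 1 M6, 6 M5, 32 M4, 12 M3, 2 M12, 2 M10 — 18 + 1 + 6 + 32 + 12 + 2 + 2 = 73 screws.
One more screw must push some size to its target, so 73 + 1 = 74.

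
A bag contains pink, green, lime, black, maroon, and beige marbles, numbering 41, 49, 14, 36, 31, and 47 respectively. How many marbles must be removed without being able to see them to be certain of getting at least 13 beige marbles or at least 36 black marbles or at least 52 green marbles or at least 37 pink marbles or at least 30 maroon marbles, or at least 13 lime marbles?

The worst case stops just short of every target: 36 pink, all 49 green, 12 lime, 35 black, 29 maroon, 12 beige — 36 + 49 + 12 + 35 + 29 + 12 = 173 marbles.
One more marble must push some color to its target, so 173 + 1 = 174.

174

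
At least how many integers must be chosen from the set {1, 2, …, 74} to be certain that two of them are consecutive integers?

38

Partition {1, …, 74} into 37 pairs: {1,2}, {3,4}, …, {73,74}.
Choosing 37 integers — say the 37 even numbers 2, 4, …, 74 — takes one from each pair and avoids the property.
Choosing 38 forces two into the same pair by pigeonhole, and those are consecutive. So 38.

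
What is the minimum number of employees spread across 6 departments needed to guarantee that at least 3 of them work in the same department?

There are 6 departments acting as pigeonholes.
With 6 × 2 = 12 employees we could place exactly 2 in each, with no class reaching 3.
One more forces some class to hold 3, so 12 + 1 = 13.

13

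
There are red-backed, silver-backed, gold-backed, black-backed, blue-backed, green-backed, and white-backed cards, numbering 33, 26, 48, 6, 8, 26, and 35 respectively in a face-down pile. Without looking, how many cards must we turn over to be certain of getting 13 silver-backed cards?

169

The worst case draws every non-silver-backed card first: 33 + 48 + 6 + 8 + 26 + 35 = 156.
The next 13 draws are then forced to be silver-backed, giving 156 + 13 = 169.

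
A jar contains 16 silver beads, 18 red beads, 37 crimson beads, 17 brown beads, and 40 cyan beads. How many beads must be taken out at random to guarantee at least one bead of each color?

113

The hardest color to obtain is silver: we could draw every other bead first — 128 − 16 = 112 beads — without a single silver one.
The next draw must be silver, so 112 + 1 = 113.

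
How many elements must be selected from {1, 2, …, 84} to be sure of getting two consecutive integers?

43

Partition {1, …, 84} into 42 pairs: {1,2}, {3,4}, …, {83,84}.
Choosing 42 integers — say the 42 even numbers 2, 4, …, 84 — takes one from each pair and avoids the property.
Choosing 43 forces two into the same pair by pigeonhole, and those are consecutive. So 43.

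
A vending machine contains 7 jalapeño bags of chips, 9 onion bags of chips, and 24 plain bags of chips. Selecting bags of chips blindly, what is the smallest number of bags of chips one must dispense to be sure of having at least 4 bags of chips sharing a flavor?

10

Treat the 3 flavors as pigeonholes.
The worst case takes 3 bags of chips of each flavor without reaching 4 of any: 3 × 3 = 9.
The next bag of chips must bring some flavor to 4, so 9 + 1 = 10.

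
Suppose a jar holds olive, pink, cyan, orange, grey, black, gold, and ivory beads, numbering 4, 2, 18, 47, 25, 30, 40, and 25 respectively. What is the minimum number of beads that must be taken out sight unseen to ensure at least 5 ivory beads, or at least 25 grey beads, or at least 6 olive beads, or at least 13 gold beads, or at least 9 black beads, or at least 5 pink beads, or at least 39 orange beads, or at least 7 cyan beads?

99

The worst case stops just short of every target: all 4 olive, all 2 pink, 6 cyan, 38 orange, 24 grey, 8 black, 12 gold, 4 ivory — 4 + 2 + 6 + 38 + 24 + 8 + 12 + 4 = 98 beads.
One more bead must push some color to its target, so 98 + 1 = 99.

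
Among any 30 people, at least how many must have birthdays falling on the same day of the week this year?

There are 7 days of the week, which serve as the pigeonholes.
If each of the 7 days of the week held at most 4, the total would be at most 7 × 4 = 28 < 30, a contradiction.
So at least one holds ⌈30/7⌉ = 5.

5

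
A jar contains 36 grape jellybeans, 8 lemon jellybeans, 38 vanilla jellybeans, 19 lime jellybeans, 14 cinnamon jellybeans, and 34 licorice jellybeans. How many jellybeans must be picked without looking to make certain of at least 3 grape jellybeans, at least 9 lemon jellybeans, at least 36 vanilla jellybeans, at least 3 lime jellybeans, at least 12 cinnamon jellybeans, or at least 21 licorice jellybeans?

The worst case stops just short of every target: 2 grape, 8 lemon, 35 vanilla, 2 lime, 11 cinnamon, 20 licorice — 2 + 8 + 35 + 2 + 11 + 20 = 78 jellybeans.
One more jellybean must push some flavor to its target, so 78 + 1 = 79.

79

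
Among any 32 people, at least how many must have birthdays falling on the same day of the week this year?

The 32 people fall into 7 days of the week.
If each of the 7 days of the week held at most 4, the total would be at most 7 × 4 = 28 < 32, a contradiction.
So at least one holds ⌈32/7⌉ = 5.

5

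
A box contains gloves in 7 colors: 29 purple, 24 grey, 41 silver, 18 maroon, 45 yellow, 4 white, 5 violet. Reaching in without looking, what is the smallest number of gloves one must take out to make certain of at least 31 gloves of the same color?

In the worst case we take at most 30 of each color, but all 29 purple, all 24 grey, all 18 maroon, all 4 white, and all 5 violet (fewer than 30), giving 29 + 24 + 30 + 18 + 30 + 4 + 5 = 140.
One more glove then forces some color to 31, so 140 + 1 = 141.

141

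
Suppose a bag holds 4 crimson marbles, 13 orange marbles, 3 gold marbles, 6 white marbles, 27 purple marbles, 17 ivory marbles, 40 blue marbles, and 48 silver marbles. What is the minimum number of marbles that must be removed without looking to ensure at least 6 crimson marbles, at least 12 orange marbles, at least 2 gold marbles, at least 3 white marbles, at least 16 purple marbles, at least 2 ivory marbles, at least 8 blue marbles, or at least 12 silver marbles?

The worst case stops just short of every target: all 4 crimson, 11 orange, 1 gold, 2 white, 15 purple, 1 ivory, 7 blue, 11 silver — 4 + 11 + 1 + 2 + 15 + 1 + 7 + 11 = 52 marbles.
One more marble must push some color to its target, so 52 + 1 = 53.

53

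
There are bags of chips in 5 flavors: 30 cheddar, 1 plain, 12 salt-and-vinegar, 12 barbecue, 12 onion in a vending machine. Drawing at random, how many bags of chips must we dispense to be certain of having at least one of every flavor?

67

The hardest flavor to obtain is plain: we could draw every other bag of chips first — 67 − 1 = 66 bags of chips — without a single plain one.
The next draw must be plain, so 66 + 1 = 67.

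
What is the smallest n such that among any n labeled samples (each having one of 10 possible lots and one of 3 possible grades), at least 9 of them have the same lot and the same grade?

There are 10 × 3 = 30 (lot, grade) combinations acting as pigeonholes.
With 30 × 8 = 240 labeled samples we could place exactly 8 in each, with no (lot, grade) pair reaching 9.
One more forces some (lot, grade) pair to hold 9, so 240 + 1 = 241.

241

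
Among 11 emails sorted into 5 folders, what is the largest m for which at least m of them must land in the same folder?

The 11 emails fall into 5 folders.
If each of the 5 folders held at most 2, the total would be at most 5 × 2 = 10 < 11, a contradiction.
So at least one holds ⌈11/5⌉ = 3.

3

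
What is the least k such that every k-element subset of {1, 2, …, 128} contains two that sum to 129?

Partition {1, …, 128} into 64 pairs: {1,128}, {2,127}, …, {64,65}.
Choosing 64 integers — say the integers 1 through 64 — takes one from each pair and avoids the property.
Choosing 65 forces two into the same pair by pigeonhole, and those sum to 129. So 65.

65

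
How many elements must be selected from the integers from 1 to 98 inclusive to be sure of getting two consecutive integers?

Partition {1, …, 98} into 49 pairs: {1,2}, {3,4}, …, {97,98}.
Choosing 49 integers — say the 49 even numbers 2, 4, …, 98 — takes one from each pair and avoids the property.
Choosing 50 forces two into the same pair by pigeonhole, and those are consecutive. So 50.

50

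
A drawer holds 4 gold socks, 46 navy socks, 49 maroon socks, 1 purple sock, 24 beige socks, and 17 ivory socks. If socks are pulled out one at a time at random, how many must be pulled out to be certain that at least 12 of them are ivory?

The worst case draws every non-ivory sock first: 4 + 46 + 49 + 1 + 24 = 124.
The next 12 draws are then forced to be ivory, giving 124 + 12 = 136.

136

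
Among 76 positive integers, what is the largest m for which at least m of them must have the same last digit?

There are 10 possible last digits, which serve as the pigeonholes.
If each of the 10 possible last digits held at most 7, the total would be at most 10 × 7 = 70 < 76, a contradiction.
So at least one holds ⌈76/10⌉ = 8.

8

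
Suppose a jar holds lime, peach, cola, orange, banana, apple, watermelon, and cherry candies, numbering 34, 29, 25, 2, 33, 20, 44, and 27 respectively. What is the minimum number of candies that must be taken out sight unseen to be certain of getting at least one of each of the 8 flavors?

213

The hardest flavor to obtain is orange: we could draw every other candy first — 214 − 2 = 212 candies — without a single orange one.
The next draw must be orange, so 212 + 1 = 213.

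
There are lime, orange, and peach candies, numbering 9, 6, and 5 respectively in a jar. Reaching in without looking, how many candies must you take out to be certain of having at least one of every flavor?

16

The hardest flavor to obtain is peach: we could draw every other candy first — 20 − 5 = 15 candies — without a single peach one.
The next draw must be peach, so 15 + 1 = 16.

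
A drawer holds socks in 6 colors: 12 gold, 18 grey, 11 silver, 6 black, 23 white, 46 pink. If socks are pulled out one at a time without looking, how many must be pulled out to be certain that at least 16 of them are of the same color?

75

Treat the 6 colors as pigeonholes.
In the worst case we take at most 15 of each color, but all 12 gold, all 11 silver, and all 6 black (fewer than 15), giving 12 + 15 + 11 + 6 + 15 + 15 = 74.
One more sock then forces some color to 16, so 74 + 1 = 75.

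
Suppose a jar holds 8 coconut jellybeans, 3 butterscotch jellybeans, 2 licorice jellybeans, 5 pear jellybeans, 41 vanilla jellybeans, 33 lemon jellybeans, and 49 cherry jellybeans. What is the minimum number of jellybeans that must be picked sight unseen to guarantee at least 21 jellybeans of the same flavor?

In the worst case we take at most 20 of each flavor, but all 8 coconut, all 3 butterscotch, all 2 licorice, and all 5 pear (fewer than 20), giving 8 + 3 + 2 + 5 + 20 + 20 + 20 = 78.
One more jellybean then forces some flavor to 21, so 78 + 1 = 79.

79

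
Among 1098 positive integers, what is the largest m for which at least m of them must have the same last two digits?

There are 100 possible two-digit endings, which serve as the pigeonholes.
If each of the 100 possible two-digit endings held at most 10, the total would be at most 100 × 10 = 1000 < 1098, a contradiction.
So at least one holds ⌈1098/100⌉ = 11.

11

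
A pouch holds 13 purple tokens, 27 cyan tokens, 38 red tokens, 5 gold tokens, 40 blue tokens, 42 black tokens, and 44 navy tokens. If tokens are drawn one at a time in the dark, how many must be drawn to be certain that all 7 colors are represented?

205

The hardest color to obtain is gold: we could draw every other token first — 209 − 5 = 204 tokens — without a single gold one.
The next draw must be gold, so 204 + 1 = 205.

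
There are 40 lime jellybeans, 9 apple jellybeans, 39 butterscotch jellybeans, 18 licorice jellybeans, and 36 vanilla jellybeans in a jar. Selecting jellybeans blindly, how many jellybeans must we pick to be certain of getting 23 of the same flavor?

94

In the worst case we take at most 22 of each flavor, but all 9 apple and all 18 licorice (fewer than 22), giving 22 + 9 + 22 + 18 + 22 = 93.
One more jellybean then forces some flavor to 23, so 93 + 1 = 94.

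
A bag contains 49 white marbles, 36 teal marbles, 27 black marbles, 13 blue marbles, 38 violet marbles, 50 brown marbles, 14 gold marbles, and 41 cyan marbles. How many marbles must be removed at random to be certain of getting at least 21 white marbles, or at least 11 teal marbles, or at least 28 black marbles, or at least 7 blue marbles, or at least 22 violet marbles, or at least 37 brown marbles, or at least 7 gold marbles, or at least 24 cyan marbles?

150

The worst case stops just short of every target: 20 white, 10 teal, 27 black, 6 blue, 21 violet, 36 brown, 6 gold, 23 cyan — 20 + 10 + 27 + 6 + 21 + 36 + 6 + 23 = 149 marbles.
One more marble must push some color to its target, so 149 + 1 = 150.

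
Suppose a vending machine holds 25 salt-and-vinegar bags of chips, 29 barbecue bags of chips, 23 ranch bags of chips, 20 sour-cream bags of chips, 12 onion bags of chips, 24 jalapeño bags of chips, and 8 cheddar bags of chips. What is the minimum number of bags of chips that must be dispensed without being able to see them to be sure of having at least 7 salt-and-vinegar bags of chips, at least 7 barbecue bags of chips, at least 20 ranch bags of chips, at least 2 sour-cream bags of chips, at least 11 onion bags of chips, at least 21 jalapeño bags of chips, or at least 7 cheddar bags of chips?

69

Each of the 7 flavors has its own threshold; avoid all of them simultaneously.
The worst case stops just short of every target: 6 salt-and-vinegar, 6 barbecue, 19 ranch, 1 sour-cream, 10 onion, 20 jalapeño, 6 cheddar — 6 + 6 + 19 + 1 + 10 + 20 + 6 = 68 bags of chips.
One more bag of chips must push some flavor to its target, so 68 + 1 = 69.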